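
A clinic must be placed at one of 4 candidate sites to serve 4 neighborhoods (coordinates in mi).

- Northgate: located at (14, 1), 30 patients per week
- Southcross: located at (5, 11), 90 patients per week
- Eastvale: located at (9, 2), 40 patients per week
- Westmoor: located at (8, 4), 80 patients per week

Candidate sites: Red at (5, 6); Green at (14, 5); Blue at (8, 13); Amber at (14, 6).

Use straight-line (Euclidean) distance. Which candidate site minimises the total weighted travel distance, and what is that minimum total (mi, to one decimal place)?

Red, total 1273.6 mi

Total weighted distance at each candidate:
  Red (5, 6): total = 1273.6
  Green (14, 5): total = 1813.4
  Blue (8, 13): total = 1888.8
  Amber (14, 6): total = 1838.7
Minimum is at Red with total 1273.6 mi.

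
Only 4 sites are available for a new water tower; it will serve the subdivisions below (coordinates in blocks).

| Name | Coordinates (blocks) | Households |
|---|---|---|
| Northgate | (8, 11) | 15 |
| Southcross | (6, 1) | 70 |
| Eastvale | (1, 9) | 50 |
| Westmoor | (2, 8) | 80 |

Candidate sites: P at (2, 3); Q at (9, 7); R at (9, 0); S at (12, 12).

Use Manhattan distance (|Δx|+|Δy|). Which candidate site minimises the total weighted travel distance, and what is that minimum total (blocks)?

P, total 1380 blocks

Total weighted distance at each candidate:
  P (2, 3): total = 1380
  Q (9, 7): total = 1845
  R (9, 0): total = 2510
  S (12, 12): total = 3085
Minimum is at P with total 1380 blocks.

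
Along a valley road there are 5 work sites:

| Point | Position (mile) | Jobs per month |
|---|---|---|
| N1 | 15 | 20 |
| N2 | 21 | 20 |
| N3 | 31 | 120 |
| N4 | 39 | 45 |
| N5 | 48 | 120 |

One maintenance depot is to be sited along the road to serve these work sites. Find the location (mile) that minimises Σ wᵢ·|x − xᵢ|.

For a sum of weighted absolute distances on a line, the optimum is the weighted median (not the mean). Total weight W = 325; half-weight = 162.5.
Sort by position and accumulate weight:
  mile 15 (N1, w=20) → cum 20
  mile 21 (N2, w=20) → cum 40
  mile 31 (N3, w=120) → cum 160
  mile 39 (N4, w=45) → cum 205  ≥ 162.5 → median here
  mile 48 (N5, w=120) → cum 325
Optimal location: mile 39.

x = 39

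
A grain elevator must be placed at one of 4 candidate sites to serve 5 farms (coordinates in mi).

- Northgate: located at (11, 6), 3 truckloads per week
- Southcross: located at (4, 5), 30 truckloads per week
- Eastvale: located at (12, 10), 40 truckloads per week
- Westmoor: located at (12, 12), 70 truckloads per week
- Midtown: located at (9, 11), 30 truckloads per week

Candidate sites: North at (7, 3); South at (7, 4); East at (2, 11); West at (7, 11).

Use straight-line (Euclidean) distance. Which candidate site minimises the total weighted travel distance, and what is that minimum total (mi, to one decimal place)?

West, total 841.3 mi

Total weighted distance at each candidate:
  North (7, 3): total = 1435.3
  South (7, 4): total = 1299.5
  East (2, 11): total = 1536.1
  West (7, 11): total = 841.3
Minimum is at West with total 841.3 mi.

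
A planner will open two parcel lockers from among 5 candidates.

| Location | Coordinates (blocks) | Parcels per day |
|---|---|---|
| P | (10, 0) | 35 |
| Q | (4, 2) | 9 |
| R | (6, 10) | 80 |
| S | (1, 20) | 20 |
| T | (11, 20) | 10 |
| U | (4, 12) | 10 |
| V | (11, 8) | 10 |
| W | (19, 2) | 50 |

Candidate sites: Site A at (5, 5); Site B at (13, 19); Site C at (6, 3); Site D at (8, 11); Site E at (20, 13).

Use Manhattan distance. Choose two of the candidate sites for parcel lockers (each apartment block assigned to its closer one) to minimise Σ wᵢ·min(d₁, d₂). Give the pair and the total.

{Site C, Site D}, total 1762

Evaluate every pair (each demand assigned to the nearer of the two):
  {Site C, Site D}: total = 1762
  {Site D, Site E}: total = 1962
  {Site A, Site D}: total = 2026
  {Site B, Site C}: total = 2032
  {Site A, Site B}: total = 2176
  {Site A, Site E}: total = 2176
  {Site A, Site C}: total = 2212
  {Site B, Site D}: total = 2212
  {Site C, Site E}: total = 2242
  {Site B, Site E}: total = 3464
Best pair: {Site C, Site D} with total 1762.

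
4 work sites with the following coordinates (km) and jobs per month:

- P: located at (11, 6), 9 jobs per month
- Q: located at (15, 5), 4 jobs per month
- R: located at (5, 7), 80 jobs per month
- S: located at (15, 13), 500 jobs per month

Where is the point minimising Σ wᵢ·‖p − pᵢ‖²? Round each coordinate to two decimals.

(13.59, 12.03)

The minimiser of Σwᵢ‖p−pᵢ‖² is the weighted centroid p* = (Σwᵢpᵢ)/(Σwᵢ).
Σwᵢ = 593.
Σwᵢxᵢ = 9·11 + 4·15 + 80·5 + 500·15 = 8059.
Σwᵢyᵢ = 9·6 + 4·5 + 80·7 + 500·13 = 7134.
x* = 8059/593 = 13.59, y* = 7134/593 = 12.03.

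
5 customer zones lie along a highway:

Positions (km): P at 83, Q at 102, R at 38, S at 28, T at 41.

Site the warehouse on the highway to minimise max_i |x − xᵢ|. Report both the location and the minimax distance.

The 1-center on a line is the midpoint of the two extreme points: leftmost at 28, rightmost at 102.
Optimal location = (28 + 102)/2 = 65; maximum distance = (102 − 28)/2 = 37.

location 65, max distance 37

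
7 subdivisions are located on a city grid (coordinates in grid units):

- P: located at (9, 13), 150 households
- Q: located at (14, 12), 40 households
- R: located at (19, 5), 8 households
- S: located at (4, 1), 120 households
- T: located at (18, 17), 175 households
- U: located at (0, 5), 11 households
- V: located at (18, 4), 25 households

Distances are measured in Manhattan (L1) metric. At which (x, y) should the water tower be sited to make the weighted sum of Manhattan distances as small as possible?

(9, 13)

Manhattan distance separates: Σwᵢ(|x−xᵢ|+|y−yᵢ|) = Σwᵢ|x−xᵢ| + Σwᵢ|y−yᵢ|, so x and y are optimised independently as 1-D weighted medians.
Total weight W = 529; half = 264.5.
x-coordinate, sorted with cumulative weight:
  x=0 (U, w=11) cum 11
  x=4 (S, w=120) cum 131
  x=9 (P, w=150) cum 281  ← median
  x=14 (Q, w=40) cum 321
  x=18 (T, w=175) cum 496
  x=18 (V, w=25) cum 521
  x=19 (R, w=8) cum 529
⇒ x* = 9
y-coordinate, sorted with cumulative weight:
  y=1 (S, w=120) cum 120
  y=4 (V, w=25) cum 145
  y=5 (R, w=8) cum 153
  y=5 (U, w=11) cum 164
  y=12 (Q, w=40) cum 204
  y=13 (P, w=150) cum 354  ← median
  y=17 (T, w=175) cum 529
⇒ y* = 13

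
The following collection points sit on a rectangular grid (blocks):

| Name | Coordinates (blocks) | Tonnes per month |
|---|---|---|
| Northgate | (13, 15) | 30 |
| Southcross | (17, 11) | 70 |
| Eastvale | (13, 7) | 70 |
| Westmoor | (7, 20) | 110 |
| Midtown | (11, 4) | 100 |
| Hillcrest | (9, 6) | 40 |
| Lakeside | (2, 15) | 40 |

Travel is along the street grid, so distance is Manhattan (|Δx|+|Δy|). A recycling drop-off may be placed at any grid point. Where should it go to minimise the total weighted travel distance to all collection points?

(11, 11)

Manhattan distance separates: Σwᵢ(|x−xᵢ|+|y−yᵢ|) = Σwᵢ|x−xᵢ| + Σwᵢ|y−yᵢ|, so x and y are optimised independently as 1-D weighted medians.
Total weight W = 460; half = 230.
x-coordinate, sorted with cumulative weight:
  x=2 (Lakeside, w=40) cum 40
  x=7 (Westmoor, w=110) cum 150
  x=9 (Hillcrest, w=40) cum 190
  x=11 (Midtown, w=100) cum 290  ← median
  x=13 (Northgate, w=30) cum 320
  x=13 (Eastvale, w=70) cum 390
  x=17 (Southcross, w=70) cum 460
⇒ x* = 11
y-coordinate, sorted with cumulative weight:
  y=4 (Midtown, w=100) cum 100
  y=6 (Hillcrest, w=40) cum 140
  y=7 (Eastvale, w=70) cum 210
  y=11 (Southcross, w=70) cum 280  ← median
  y=15 (Northgate, w=30) cum 310
  y=15 (Lakeside, w=40) cum 350
  y=20 (Westmoor, w=110) cum 460
⇒ y* = 11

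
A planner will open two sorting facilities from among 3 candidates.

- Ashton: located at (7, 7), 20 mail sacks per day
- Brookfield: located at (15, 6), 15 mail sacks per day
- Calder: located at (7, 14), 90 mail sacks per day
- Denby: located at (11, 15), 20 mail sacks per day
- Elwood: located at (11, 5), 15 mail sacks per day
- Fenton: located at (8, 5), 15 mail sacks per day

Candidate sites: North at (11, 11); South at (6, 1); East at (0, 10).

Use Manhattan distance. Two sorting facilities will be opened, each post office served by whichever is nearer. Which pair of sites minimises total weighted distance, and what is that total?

Evaluate every pair (each demand assigned to the nearer of the two):
  {North, South}: total = 1165
  {North, East}: total = 1230
  {South, East}: total = 1885
Best pair: {North, South} with total 1165.

{North, South}, total 1165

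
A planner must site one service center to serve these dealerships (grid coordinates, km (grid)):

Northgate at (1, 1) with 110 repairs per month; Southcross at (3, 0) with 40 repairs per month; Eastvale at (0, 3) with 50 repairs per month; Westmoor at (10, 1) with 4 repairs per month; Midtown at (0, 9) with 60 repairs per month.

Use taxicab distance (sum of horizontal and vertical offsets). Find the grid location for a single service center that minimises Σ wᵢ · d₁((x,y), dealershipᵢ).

Manhattan distance separates: Σwᵢ(|x−xᵢ|+|y−yᵢ|) = Σwᵢ|x−xᵢ| + Σwᵢ|y−yᵢ|, so x and y are optimised independently as 1-D weighted medians.
Total weight W = 264; half = 132.
x-coordinate, sorted with cumulative weight:
  x=0 (Eastvale, w=50) cum 50
  x=0 (Midtown, w=60) cum 110
  x=1 (Northgate, w=110) cum 220  ← median
  x=3 (Southcross, w=40) cum 260
  x=10 (Westmoor, w=4) cum 264
⇒ x* = 1
y-coordinate, sorted with cumulative weight:
  y=0 (Southcross, w=40) cum 40
  y=1 (Northgate, w=110) cum 150  ← median
  y=1 (Westmoor, w=4) cum 154
  y=3 (Eastvale, w=50) cum 204
  y=9 (Midtown, w=60) cum 264
⇒ y* = 1

(1, 1)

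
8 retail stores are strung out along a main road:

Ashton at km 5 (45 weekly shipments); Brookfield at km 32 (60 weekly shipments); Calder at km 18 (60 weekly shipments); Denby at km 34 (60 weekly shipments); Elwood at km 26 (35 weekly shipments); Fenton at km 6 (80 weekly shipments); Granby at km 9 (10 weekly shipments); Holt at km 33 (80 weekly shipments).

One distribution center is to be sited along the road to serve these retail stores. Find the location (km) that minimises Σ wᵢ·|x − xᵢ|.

x = 26

For a sum of weighted absolute distances on a line, the optimum is the weighted median (not the mean). Total weight W = 430; half-weight = 215.
Sort by position and accumulate weight:
  km 5 (Ashton, w=45) → cum 45
  km 6 (Fenton, w=80) → cum 125
  km 9 (Granby, w=10) → cum 135
  km 18 (Calder, w=60) → cum 195
  km 26 (Elwood, w=35) → cum 230  ≥ 215 → median here
  km 32 (Brookfield, w=60) → cum 290
  km 33 (Holt, w=80) → cum 370
  km 34 (Denby, w=60) → cum 430
Optimal location: km 26.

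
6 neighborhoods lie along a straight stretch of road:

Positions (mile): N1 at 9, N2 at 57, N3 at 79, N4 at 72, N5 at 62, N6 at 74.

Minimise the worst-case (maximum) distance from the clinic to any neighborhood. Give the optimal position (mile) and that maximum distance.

The 1-center on a line is the midpoint of the two extreme points: leftmost at 9, rightmost at 79.
Optimal location = (9 + 79)/2 = 44; maximum distance = (79 − 9)/2 = 35.

location 44, max distance 35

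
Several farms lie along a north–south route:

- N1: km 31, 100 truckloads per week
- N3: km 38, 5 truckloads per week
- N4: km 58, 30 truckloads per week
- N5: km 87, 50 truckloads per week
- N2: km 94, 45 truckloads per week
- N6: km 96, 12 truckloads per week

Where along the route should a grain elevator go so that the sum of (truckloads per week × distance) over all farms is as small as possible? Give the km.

For a sum of weighted absolute distances on a line, the optimum is the weighted median (not the mean). Total weight W = 242; half-weight = 121.
Sort by position and accumulate weight:
  km 31 (N1, w=100) → cum 100
  km 38 (N3, w=5) → cum 105
  km 58 (N4, w=30) → cum 135  ≥ 121 → median here
  km 87 (N5, w=50) → cum 185
  km 94 (N2, w=45) → cum 230
  km 96 (N6, w=12) → cum 242
Optimal location: km 58.

x = 58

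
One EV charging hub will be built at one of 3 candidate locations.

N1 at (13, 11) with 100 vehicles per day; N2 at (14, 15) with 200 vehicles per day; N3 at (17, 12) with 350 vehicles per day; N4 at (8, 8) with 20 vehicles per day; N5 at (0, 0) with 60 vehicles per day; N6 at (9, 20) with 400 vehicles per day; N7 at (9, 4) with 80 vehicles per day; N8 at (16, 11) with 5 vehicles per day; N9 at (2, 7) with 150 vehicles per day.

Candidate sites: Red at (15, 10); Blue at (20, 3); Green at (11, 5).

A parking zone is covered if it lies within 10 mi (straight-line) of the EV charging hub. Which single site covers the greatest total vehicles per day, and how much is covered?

Coverage radius r = 10 mi; a point is covered iff (Δx)²+(Δy)² ≤ 10² = 100.
  Red (15, 10): covers {N1, N2, N3, N4, N7, N8} → 755
  Blue (20, 3): covers {N3, N8} → 355
  Green (11, 5): covers {N1, N3, N4, N7, N8, N9} → 705
Maximum coverage at Red: 755 vehicles per day.

Red, covering 755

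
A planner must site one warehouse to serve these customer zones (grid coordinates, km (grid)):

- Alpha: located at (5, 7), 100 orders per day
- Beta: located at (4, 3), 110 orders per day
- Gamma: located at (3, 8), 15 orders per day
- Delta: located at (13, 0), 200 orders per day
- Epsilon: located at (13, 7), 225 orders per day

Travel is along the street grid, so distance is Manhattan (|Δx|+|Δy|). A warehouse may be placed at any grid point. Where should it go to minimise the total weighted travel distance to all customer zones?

Manhattan distance separates: Σwᵢ(|x−xᵢ|+|y−yᵢ|) = Σwᵢ|x−xᵢ| + Σwᵢ|y−yᵢ|, so x and y are optimised independently as 1-D weighted medians.
Total weight W = 650; half = 325.
x-coordinate, sorted with cumulative weight:
  x=3 (Gamma, w=15) cum 15
  x=4 (Beta, w=110) cum 125
  x=5 (Alpha, w=100) cum 225
  x=13 (Delta, w=200) cum 425  ← median
  x=13 (Epsilon, w=225) cum 650
⇒ x* = 13
y-coordinate, sorted with cumulative weight:
  y=0 (Delta, w=200) cum 200
  y=3 (Beta, w=110) cum 310
  y=7 (Alpha, w=100) cum 410  ← median
  y=7 (Epsilon, w=225) cum 635
  y=8 (Gamma, w=15) cum 650
⇒ y* = 7

(13, 7)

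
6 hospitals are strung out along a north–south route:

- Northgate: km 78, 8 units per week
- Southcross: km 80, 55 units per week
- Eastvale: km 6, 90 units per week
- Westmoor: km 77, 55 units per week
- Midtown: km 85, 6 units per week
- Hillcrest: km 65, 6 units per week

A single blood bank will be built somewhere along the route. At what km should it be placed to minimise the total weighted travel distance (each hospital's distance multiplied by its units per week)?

For a sum of weighted absolute distances on a line, the optimum is the weighted median (not the mean). Total weight W = 220; half-weight = 110.
Sort by position and accumulate weight:
  km 6 (Eastvale, w=90) → cum 90
  km 65 (Hillcrest, w=6) → cum 96
  km 77 (Westmoor, w=55) → cum 151  ≥ 110 → median here
  km 78 (Northgate, w=8) → cum 159
  km 80 (Southcross, w=55) → cum 214
  km 85 (Midtown, w=6) → cum 220
Optimal location: km 77.

x = 77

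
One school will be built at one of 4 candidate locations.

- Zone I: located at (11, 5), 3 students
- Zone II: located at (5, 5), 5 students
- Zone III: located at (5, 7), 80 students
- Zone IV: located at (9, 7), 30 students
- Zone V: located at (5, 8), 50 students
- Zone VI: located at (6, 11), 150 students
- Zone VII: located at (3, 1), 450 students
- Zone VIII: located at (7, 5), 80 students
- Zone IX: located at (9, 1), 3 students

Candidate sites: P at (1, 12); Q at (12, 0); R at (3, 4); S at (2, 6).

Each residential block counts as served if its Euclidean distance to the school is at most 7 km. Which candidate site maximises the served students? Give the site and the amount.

S, covering 815

Coverage radius r = 7 km; a point is covered iff (Δx)²+(Δy)² ≤ 7² = 49.
  P (1, 12): covers {Zone III, Zone V, Zone VI} → 280
  Q (12, 0): covers {Zone I, Zone IX} → 6
  R (3, 4): covers {Zone II, Zone III, Zone IV, Zone V, Zone VII, Zone VIII, Zone IX} → 698
  S (2, 6): covers {Zone II, Zone III, Zone V, Zone VI, Zone VII, Zone VIII} → 815
Maximum coverage at S: 815 students.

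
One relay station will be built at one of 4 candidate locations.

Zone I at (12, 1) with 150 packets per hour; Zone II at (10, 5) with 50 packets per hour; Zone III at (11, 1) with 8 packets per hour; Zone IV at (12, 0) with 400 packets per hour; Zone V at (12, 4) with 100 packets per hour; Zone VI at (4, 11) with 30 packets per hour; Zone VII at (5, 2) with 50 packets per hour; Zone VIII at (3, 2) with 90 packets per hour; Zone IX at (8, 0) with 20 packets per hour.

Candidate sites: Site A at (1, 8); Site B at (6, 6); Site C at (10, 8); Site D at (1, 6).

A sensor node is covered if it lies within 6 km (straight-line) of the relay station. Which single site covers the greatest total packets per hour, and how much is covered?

Site B, covering 220

Coverage radius r = 6 km; a point is covered iff (Δx)²+(Δy)² ≤ 6² = 36.
  Site A (1, 8): covers {Zone VI} → 30
  Site B (6, 6): covers {Zone II, Zone VI, Zone VII, Zone VIII} → 220
  Site C (10, 8): covers {Zone II, Zone V} → 150
  Site D (1, 6): covers {Zone VI, Zone VII, Zone VIII} → 170
Maximum coverage at Site B: 220 packets per hour.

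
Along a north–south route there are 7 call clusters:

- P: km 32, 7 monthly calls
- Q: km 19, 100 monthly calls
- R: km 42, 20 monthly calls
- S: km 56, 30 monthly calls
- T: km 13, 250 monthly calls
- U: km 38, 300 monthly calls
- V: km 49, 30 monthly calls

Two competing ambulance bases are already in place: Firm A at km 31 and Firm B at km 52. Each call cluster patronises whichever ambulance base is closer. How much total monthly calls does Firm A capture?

The indifferent point is the midpoint (31+52)/2 = 41.5; call clusters left of it (closer to Firm A at 31) go to Firm A, those right go to Firm B.
  T at 13 (w=250) → Firm A
  Q at 19 (w=100) → Firm A
  P at 32 (w=7) → Firm A
  U at 38 (w=300) → Firm A
  R at 42 (w=20) → Firm B
  V at 49 (w=30) → Firm B
  S at 56 (w=30) → Firm B
Firm A captures 657; Firm B captures 80.

657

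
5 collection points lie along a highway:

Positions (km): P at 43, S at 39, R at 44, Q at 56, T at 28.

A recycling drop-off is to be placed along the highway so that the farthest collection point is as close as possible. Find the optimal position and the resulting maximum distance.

location 42, max distance 14

The 1-center on a line is the midpoint of the two extreme points: leftmost at 28, rightmost at 56.
Optimal location = (28 + 56)/2 = 42; maximum distance = (56 − 28)/2 = 14.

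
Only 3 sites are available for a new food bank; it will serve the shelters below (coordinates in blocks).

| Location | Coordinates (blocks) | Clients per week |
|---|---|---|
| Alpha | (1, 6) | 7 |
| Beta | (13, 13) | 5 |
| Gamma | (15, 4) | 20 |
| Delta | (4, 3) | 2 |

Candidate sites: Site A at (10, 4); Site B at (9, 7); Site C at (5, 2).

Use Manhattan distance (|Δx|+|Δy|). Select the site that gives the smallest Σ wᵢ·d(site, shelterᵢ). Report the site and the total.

Site A, total 251 blocks

Total weighted distance at each candidate:
  Site A (10, 4): total = 251
  Site B (9, 7): total = 311
  Site C (5, 2): total = 395
Minimum is at Site A with total 251 blocks.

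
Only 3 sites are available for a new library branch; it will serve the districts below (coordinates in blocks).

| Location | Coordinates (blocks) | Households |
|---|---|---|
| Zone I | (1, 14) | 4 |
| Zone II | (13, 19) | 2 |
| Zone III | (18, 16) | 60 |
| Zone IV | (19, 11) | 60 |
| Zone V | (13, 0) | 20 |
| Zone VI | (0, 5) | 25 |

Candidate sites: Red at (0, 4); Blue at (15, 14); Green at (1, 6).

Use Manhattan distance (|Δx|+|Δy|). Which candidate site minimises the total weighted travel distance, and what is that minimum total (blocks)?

Total weighted distance at each candidate:
  Red (0, 4): total = 3825
  Blue (15, 14): total = 1710
  Green (1, 6): total = 3492
Minimum is at Blue with total 1710 blocks.

Blue, total 1710 blocks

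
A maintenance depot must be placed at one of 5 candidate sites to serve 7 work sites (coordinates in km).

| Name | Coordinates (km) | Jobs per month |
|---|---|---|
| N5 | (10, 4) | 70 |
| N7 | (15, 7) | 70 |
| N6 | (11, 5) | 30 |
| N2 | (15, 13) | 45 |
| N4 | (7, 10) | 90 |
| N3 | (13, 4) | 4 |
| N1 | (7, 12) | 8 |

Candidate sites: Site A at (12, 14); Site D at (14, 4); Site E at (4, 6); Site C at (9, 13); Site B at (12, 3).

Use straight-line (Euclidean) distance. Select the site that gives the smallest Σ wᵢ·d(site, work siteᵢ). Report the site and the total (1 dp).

Site B, total 1905.7 km

Total weighted distance at each candidate:
  Site A (12, 14): total = 2320.5
  Site D (14, 4): total = 1922.5
  Site E (4, 6): total = 2555.3
  Site C (9, 13): total = 2127.0
  Site B (12, 3): total = 1905.7
Minimum is at Site B with total 1905.7 km.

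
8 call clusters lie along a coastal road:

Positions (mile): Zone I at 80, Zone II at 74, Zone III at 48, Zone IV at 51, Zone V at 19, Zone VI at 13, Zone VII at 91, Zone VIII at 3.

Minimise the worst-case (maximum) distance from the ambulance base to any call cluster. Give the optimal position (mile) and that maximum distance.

location 47, max distance 44

The 1-center on a line is the midpoint of the two extreme points: leftmost at 3, rightmost at 91.
Optimal location = (3 + 91)/2 = 47; maximum distance = (91 − 3)/2 = 44.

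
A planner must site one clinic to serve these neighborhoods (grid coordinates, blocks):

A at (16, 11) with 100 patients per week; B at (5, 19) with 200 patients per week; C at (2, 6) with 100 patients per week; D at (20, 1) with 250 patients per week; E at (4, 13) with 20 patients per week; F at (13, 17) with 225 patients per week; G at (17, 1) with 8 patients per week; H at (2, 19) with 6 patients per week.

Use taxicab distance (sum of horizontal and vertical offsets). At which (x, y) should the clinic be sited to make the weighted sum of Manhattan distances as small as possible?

Manhattan distance separates: Σwᵢ(|x−xᵢ|+|y−yᵢ|) = Σwᵢ|x−xᵢ| + Σwᵢ|y−yᵢ|, so x and y are optimised independently as 1-D weighted medians.
Total weight W = 909; half = 454.5.
x-coordinate, sorted with cumulative weight:
  x=2 (C, w=100) cum 100
  x=2 (H, w=6) cum 106
  x=4 (E, w=20) cum 126
  x=5 (B, w=200) cum 326
  x=13 (F, w=225) cum 551  ← median
  x=16 (A, w=100) cum 651
  x=17 (G, w=8) cum 659
  x=20 (D, w=250) cum 909
⇒ x* = 13
y-coordinate, sorted with cumulative weight:
  y=1 (D, w=250) cum 250
  y=1 (G, w=8) cum 258
  y=6 (C, w=100) cum 358
  y=11 (A, w=100) cum 458  ← median
  y=13 (E, w=20) cum 478
  y=17 (F, w=225) cum 703
  y=19 (B, w=200) cum 903
  y=19 (H, w=6) cum 909
⇒ y* = 11

(13, 11)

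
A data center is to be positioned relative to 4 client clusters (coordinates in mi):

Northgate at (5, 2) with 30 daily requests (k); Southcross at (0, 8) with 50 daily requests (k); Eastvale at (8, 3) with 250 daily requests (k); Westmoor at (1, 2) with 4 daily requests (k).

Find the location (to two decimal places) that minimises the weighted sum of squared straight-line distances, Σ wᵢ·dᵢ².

(6.45, 3.65)

The minimiser of Σwᵢ‖p−pᵢ‖² is the weighted centroid p* = (Σwᵢpᵢ)/(Σwᵢ).
Σwᵢ = 334.
Σwᵢxᵢ = 30·5 + 50·0 + 250·8 + 4·1 = 2154.
Σwᵢyᵢ = 30·2 + 50·8 + 250·3 + 4·2 = 1218.
x* = 2154/334 = 6.45, y* = 1218/334 = 3.65.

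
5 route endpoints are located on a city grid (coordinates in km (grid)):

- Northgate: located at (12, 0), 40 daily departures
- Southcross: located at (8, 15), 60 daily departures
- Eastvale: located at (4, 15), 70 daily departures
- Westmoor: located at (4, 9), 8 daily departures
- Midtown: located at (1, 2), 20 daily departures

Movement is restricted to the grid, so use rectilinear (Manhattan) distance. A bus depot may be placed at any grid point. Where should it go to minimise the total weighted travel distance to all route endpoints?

Manhattan distance separates: Σwᵢ(|x−xᵢ|+|y−yᵢ|) = Σwᵢ|x−xᵢ| + Σwᵢ|y−yᵢ|, so x and y are optimised independently as 1-D weighted medians.
Total weight W = 198; half = 99.
x-coordinate, sorted with cumulative weight:
  x=1 (Midtown, w=20) cum 20
  x=4 (Eastvale, w=70) cum 90
  x=4 (Westmoor, w=8) cum 98
  x=8 (Southcross, w=60) cum 158  ← median
  x=12 (Northgate, w=40) cum 198
⇒ x* = 8
y-coordinate, sorted with cumulative weight:
  y=0 (Northgate, w=40) cum 40
  y=2 (Midtown, w=20) cum 60
  y=9 (Westmoor, w=8) cum 68
  y=15 (Southcross, w=60) cum 128  ← median
  y=15 (Eastvale, w=70) cum 198
⇒ y* = 15

(8, 15)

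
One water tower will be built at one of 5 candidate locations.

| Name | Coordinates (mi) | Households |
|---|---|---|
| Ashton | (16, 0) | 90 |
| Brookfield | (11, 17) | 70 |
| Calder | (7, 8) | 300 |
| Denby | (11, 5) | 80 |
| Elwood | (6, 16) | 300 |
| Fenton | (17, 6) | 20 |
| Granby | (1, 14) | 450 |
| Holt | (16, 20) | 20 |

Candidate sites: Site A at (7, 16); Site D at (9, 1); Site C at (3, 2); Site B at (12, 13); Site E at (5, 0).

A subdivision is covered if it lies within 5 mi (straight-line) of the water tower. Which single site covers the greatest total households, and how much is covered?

Coverage radius r = 5 mi; a point is covered iff (Δx)²+(Δy)² ≤ 5² = 25.
  Site A (7, 16): covers {Brookfield, Elwood} → 370
  Site D (9, 1): covers {Denby} → 80
  Site C (3, 2): covers {none} → 0
  Site B (12, 13): covers {Brookfield} → 70
  Site E (5, 0): covers {none} → 0
Maximum coverage at Site A: 370 households.

Site A, covering 370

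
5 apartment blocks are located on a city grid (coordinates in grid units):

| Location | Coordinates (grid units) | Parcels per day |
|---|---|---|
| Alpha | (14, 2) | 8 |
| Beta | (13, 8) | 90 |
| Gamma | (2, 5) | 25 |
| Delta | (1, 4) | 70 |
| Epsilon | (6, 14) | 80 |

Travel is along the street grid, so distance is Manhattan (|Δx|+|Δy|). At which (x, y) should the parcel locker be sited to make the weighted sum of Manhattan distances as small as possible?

Manhattan distance separates: Σwᵢ(|x−xᵢ|+|y−yᵢ|) = Σwᵢ|x−xᵢ| + Σwᵢ|y−yᵢ|, so x and y are optimised independently as 1-D weighted medians.
Total weight W = 273; half = 136.5.
x-coordinate, sorted with cumulative weight:
  x=1 (Delta, w=70) cum 70
  x=2 (Gamma, w=25) cum 95
  x=6 (Epsilon, w=80) cum 175  ← median
  x=13 (Beta, w=90) cum 265
  x=14 (Alpha, w=8) cum 273
⇒ x* = 6
y-coordinate, sorted with cumulative weight:
  y=2 (Alpha, w=8) cum 8
  y=4 (Delta, w=70) cum 78
  y=5 (Gamma, w=25) cum 103
  y=8 (Beta, w=90) cum 193  ← median
  y=14 (Epsilon, w=80) cum 273
⇒ y* = 8

(6, 8)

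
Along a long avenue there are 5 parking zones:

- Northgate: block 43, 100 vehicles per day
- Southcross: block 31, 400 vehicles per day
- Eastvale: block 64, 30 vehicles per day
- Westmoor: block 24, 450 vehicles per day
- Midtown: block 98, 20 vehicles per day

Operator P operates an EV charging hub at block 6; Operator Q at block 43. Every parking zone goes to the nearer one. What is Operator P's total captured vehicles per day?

The indifferent point is the midpoint (6+43)/2 = 24.5; parking zones left of it (closer to Operator P at 6) go to Operator P, those right go to Operator Q.
  Westmoor at 24 (w=450) → Operator P
  Southcross at 31 (w=400) → Operator Q
  Northgate at 43 (w=100) → Operator Q
  Eastvale at 64 (w=30) → Operator Q
  Midtown at 98 (w=20) → Operator Q
Operator P captures 450; Operator Q captures 550.

450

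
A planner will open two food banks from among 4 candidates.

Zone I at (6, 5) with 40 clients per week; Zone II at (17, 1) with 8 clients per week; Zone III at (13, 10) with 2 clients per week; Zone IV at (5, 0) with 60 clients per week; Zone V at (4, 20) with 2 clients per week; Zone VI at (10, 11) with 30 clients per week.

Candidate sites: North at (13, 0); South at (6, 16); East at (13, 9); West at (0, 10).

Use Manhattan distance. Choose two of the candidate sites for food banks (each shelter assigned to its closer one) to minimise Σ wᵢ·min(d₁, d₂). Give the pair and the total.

{North, East}, total 1152

Evaluate every pair (each demand assigned to the nearer of the two):
  {North, East}: total = 1152
  {North, South}: total = 1262
  {North, West}: total = 1338
  {East, West}: total = 1616
  {South, East}: total = 1720
  {South, West}: total = 1856
Best pair: {North, East} with total 1152.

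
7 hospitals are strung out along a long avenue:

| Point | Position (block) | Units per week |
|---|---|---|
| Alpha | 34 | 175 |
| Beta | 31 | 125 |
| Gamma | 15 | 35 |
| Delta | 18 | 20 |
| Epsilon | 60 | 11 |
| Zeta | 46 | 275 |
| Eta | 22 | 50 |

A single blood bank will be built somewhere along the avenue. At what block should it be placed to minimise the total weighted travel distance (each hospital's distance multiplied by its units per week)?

For a sum of weighted absolute distances on a line, the optimum is the weighted median (not the mean). Total weight W = 691; half-weight = 345.5.
Sort by position and accumulate weight:
  block 15 (Gamma, w=35) → cum 35
  block 18 (Delta, w=20) → cum 55
  block 22 (Eta, w=50) → cum 105
  block 31 (Beta, w=125) → cum 230
  block 34 (Alpha, w=175) → cum 405  ≥ 345.5 → median here
  block 46 (Zeta, w=275) → cum 680
  block 60 (Epsilon, w=11) → cum 691
Optimal location: block 34.

x = 34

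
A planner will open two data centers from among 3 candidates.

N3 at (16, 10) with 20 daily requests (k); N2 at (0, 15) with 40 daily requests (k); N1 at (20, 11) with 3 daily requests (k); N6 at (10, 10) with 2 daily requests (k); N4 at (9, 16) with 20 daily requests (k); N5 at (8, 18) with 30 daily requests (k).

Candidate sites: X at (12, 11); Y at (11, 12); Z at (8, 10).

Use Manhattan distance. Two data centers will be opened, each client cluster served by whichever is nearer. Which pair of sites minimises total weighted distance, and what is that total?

{X, Z}, total 1028

Evaluate every pair (each demand assigned to the nearer of the two):
  {X, Z}: total = 1028
  {Y, Z}: total = 1054
  {X, Y}: total = 1080
Best pair: {X, Z} with total 1028.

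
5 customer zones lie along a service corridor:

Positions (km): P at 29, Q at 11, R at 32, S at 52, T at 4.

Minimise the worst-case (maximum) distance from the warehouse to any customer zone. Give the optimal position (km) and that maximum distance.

location 28, max distance 24

The 1-center on a line is the midpoint of the two extreme points: leftmost at 4, rightmost at 52.
Optimal location = (4 + 52)/2 = 28; maximum distance = (52 − 4)/2 = 24.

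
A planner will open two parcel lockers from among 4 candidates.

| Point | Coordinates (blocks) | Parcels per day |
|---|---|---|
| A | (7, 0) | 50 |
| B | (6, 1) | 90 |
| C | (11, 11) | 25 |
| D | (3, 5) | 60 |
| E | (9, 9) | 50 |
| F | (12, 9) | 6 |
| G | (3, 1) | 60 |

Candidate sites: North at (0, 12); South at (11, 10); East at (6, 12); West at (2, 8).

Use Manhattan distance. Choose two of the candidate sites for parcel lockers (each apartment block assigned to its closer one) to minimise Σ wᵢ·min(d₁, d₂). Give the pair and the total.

{South, West}, total 2547

Evaluate every pair (each demand assigned to the nearer of the two):
  {South, West}: total = 2547
  {East, West}: total = 2864
  {North, West}: total = 3126
  {South, East}: total = 3267
  {North, East}: total = 3584
  {North, South}: total = 3587
Best pair: {South, West} with total 2547.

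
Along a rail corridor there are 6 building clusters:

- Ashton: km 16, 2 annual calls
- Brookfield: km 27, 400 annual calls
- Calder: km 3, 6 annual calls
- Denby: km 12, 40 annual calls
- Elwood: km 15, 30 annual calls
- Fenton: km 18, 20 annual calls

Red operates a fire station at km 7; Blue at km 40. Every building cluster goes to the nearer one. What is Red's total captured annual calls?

98

The indifferent point is the midpoint (7+40)/2 = 23.5; building clusters left of it (closer to Red at 7) go to Red, those right go to Blue.
  Calder at 3 (w=6) → Red
  Denby at 12 (w=40) → Red
  Elwood at 15 (w=30) → Red
  Ashton at 16 (w=2) → Red
  Fenton at 18 (w=20) → Red
  Brookfield at 27 (w=400) → Blue
Red captures 98; Blue captures 400.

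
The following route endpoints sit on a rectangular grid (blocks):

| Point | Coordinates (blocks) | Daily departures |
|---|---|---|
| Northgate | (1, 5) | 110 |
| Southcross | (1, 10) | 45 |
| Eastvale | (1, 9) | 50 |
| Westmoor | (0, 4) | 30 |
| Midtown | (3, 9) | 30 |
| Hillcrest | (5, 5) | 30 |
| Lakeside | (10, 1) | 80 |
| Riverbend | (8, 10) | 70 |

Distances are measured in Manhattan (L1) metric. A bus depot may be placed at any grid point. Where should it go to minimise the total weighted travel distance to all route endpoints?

Manhattan distance separates: Σwᵢ(|x−xᵢ|+|y−yᵢ|) = Σwᵢ|x−xᵢ| + Σwᵢ|y−yᵢ|, so x and y are optimised independently as 1-D weighted medians.
Total weight W = 445; half = 222.5.
x-coordinate, sorted with cumulative weight:
  x=0 (Westmoor, w=30) cum 30
  x=1 (Northgate, w=110) cum 140
  x=1 (Southcross, w=45) cum 185
  x=1 (Eastvale, w=50) cum 235  ← median
  x=3 (Midtown, w=30) cum 265
  x=5 (Hillcrest, w=30) cum 295
  x=8 (Riverbend, w=70) cum 365
  x=10 (Lakeside, w=80) cum 445
⇒ x* = 1
y-coordinate, sorted with cumulative weight:
  y=1 (Lakeside, w=80) cum 80
  y=4 (Westmoor, w=30) cum 110
  y=5 (Northgate, w=110) cum 220
  y=5 (Hillcrest, w=30) cum 250  ← median
  y=9 (Eastvale, w=50) cum 300
  y=9 (Midtown, w=30) cum 330
  y=10 (Southcross, w=45) cum 375
  y=10 (Riverbend, w=70) cum 445
⇒ y* = 5

(1, 5)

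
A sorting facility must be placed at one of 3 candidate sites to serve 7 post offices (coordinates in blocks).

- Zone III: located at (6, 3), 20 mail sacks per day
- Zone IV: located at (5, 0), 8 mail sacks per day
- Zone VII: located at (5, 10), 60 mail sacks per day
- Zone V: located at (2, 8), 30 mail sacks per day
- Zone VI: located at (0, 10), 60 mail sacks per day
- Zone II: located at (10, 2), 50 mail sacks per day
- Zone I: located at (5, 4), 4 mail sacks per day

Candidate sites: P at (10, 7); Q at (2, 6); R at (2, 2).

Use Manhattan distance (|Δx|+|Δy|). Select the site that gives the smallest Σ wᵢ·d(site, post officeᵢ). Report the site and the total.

Q, total 1672 blocks

Total weighted distance at each candidate:
  P (10, 7): total = 2068
  Q (2, 6): total = 1672
  R (2, 2): total = 2000
Minimum is at Q with total 1672 blocks.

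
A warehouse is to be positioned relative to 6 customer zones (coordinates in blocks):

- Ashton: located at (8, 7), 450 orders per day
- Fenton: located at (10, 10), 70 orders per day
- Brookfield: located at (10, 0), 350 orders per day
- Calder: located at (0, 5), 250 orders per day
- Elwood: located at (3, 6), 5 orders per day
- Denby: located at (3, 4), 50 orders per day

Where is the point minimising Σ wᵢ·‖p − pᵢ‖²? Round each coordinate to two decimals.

(6.78, 4.54)

The minimiser of Σwᵢ‖p−pᵢ‖² is the weighted centroid p* = (Σwᵢpᵢ)/(Σwᵢ).
Σwᵢ = 1175.
Σwᵢxᵢ = 450·8 + 70·10 + 350·10 + 250·0 + 5·3 + 50·3 = 7965.
Σwᵢyᵢ = 450·7 + 70·10 + 350·0 + 250·5 + 5·6 + 50·4 = 5330.
x* = 7965/1175 = 6.78, y* = 5330/1175 = 4.54.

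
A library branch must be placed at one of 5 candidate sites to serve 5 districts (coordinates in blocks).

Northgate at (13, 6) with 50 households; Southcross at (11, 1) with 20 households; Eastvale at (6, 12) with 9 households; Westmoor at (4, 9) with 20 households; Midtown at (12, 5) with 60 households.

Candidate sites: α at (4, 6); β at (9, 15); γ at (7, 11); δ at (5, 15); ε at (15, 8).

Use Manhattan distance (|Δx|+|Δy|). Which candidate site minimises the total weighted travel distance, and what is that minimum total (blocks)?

Total weighted distance at each candidate:
  α (4, 6): total = 1362
  β (9, 15): total = 2024
  γ (7, 11): total = 1608
  δ (5, 15): total = 2446
  ε (15, 8): total = 1137
Minimum is at ε with total 1137 blocks.

ε, total 1137 blocks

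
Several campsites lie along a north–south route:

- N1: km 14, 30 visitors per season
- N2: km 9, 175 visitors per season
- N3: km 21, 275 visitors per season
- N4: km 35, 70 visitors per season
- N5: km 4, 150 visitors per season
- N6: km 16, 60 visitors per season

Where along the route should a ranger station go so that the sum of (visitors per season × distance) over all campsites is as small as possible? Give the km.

For a sum of weighted absolute distances on a line, the optimum is the weighted median (not the mean). Total weight W = 760; half-weight = 380.
Sort by position and accumulate weight:
  km 4 (N5, w=150) → cum 150
  km 9 (N2, w=175) → cum 325
  km 14 (N1, w=30) → cum 355
  km 16 (N6, w=60) → cum 415  ≥ 380 → median here
  km 21 (N3, w=275) → cum 690
  km 35 (N4, w=70) → cum 760
Optimal location: km 16.

x = 16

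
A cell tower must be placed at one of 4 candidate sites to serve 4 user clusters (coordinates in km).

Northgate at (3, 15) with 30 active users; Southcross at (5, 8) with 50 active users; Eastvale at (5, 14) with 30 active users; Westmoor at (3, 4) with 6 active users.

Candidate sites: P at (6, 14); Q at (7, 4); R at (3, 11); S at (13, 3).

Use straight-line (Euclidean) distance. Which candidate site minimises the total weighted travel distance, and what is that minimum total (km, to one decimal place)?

Total weighted distance at each candidate:
  P (6, 14): total = 491.6
  Q (7, 4): total = 904.7
  R (3, 11): total = 450.4
  S (13, 3): total = 1408.7
Minimum is at R with total 450.4 km.

R, total 450.4 km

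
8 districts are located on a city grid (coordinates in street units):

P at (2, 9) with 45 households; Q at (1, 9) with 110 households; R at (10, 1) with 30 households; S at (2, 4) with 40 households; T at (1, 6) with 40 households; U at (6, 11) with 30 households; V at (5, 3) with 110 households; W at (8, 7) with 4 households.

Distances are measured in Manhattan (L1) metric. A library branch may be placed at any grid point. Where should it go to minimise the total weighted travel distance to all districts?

(2, 6)

Manhattan distance separates: Σwᵢ(|x−xᵢ|+|y−yᵢ|) = Σwᵢ|x−xᵢ| + Σwᵢ|y−yᵢ|, so x and y are optimised independently as 1-D weighted medians.
Total weight W = 409; half = 204.5.
x-coordinate, sorted with cumulative weight:
  x=1 (Q, w=110) cum 110
  x=1 (T, w=40) cum 150
  x=2 (P, w=45) cum 195
  x=2 (S, w=40) cum 235  ← median
  x=5 (V, w=110) cum 345
  x=6 (U, w=30) cum 375
  x=8 (W, w=4) cum 379
  x=10 (R, w=30) cum 409
⇒ x* = 2
y-coordinate, sorted with cumulative weight:
  y=1 (R, w=30) cum 30
  y=3 (V, w=110) cum 140
  y=4 (S, w=40) cum 180
  y=6 (T, w=40) cum 220  ← median
  y=7 (W, w=4) cum 224
  y=9 (P, w=45) cum 269
  y=9 (Q, w=110) cum 379
  y=11 (U, w=30) cum 409
⇒ y* = 6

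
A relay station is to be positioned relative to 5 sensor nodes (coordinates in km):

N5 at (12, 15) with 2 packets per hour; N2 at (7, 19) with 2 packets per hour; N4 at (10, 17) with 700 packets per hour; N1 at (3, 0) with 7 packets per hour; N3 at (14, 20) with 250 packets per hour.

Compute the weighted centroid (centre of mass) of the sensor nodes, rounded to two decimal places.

The minimiser of Σwᵢ‖p−pᵢ‖² is the weighted centroid p* = (Σwᵢpᵢ)/(Σwᵢ).
Σwᵢ = 961.
Σwᵢxᵢ = 2·12 + 2·7 + 700·10 + 7·3 + 250·14 = 10559.
Σwᵢyᵢ = 2·15 + 2·19 + 700·17 + 7·0 + 250·20 = 16968.
x* = 10559/961 = 10.99, y* = 16968/961 = 17.66.

(10.99, 17.66)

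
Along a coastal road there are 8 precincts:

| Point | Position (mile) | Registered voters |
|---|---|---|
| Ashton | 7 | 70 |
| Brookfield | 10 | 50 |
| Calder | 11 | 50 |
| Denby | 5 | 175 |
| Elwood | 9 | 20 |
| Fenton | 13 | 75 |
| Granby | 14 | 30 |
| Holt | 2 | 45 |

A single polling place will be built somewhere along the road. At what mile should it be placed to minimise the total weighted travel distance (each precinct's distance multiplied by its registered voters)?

For a sum of weighted absolute distances on a line, the optimum is the weighted median (not the mean). Total weight W = 515; half-weight = 257.5.
Sort by position and accumulate weight:
  mile 2 (Holt, w=45) → cum 45
  mile 5 (Denby, w=175) → cum 220
  mile 7 (Ashton, w=70) → cum 290  ≥ 257.5 → median here
  mile 9 (Elwood, w=20) → cum 310
  mile 10 (Brookfield, w=50) → cum 360
  mile 11 (Calder, w=50) → cum 410
  mile 13 (Fenton, w=75) → cum 485
  mile 14 (Granby, w=30) → cum 515
Optimal location: mile 7.

x = 7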